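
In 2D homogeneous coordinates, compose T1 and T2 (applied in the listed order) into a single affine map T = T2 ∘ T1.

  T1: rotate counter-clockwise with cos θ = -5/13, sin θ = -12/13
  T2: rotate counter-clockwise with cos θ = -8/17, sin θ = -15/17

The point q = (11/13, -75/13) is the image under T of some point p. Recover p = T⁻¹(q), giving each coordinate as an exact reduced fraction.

T1 = [-5/13 12/13 0; -12/13 -5/13 0; 0 0 1]
T2·T1 = [-140/221 -171/221 0; 171/221 -140/221 0; 0 0 1]
det M = 1; M⁻¹ = [-140/221 171/221 0; -171/221 -140/221 0; 0 0 1]
M⁻¹ · (11/13, -75/13)ᵀ = (-5, 3)ᵀ

p = (-5, 3)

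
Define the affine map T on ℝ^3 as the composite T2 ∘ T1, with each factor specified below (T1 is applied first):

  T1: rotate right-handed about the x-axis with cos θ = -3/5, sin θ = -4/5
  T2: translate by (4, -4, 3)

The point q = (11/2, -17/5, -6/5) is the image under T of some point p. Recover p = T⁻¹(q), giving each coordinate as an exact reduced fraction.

p = (3/2, 3, 3)

T1 = [1 0 0 0; 0 -3/5 4/5 0; 0 -4/5 -3/5 0; 0 0 0 1]
T2·T1 = [1 0 0 4; 0 -3/5 4/5 -4; 0 -4/5 -3/5 3; 0 0 0 1]
det M = 1; M⁻¹ = [1 0 0 -4; 0 -3/5 -4/5 0; 0 4/5 -3/5 5; 0 0 0 1]
M⁻¹ · (11/2, -17/5, -6/5)ᵀ = (3/2, 3, 3)ᵀ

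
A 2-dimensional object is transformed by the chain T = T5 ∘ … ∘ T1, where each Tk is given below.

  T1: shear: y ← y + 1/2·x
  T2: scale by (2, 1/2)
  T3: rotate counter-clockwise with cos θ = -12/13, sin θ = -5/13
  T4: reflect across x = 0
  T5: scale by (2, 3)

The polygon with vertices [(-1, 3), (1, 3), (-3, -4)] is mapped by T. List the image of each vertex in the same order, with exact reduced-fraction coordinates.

T1 shear: y ← y + 1/2·x: (-1, 3) → (-1, 5/2); (1, 3) → (1, 7/2); (-3, -4) → (-3, -11/2)
T2 scale by (2, 1/2): (-1, 5/2) → (-2, 5/4); (1, 7/2) → (2, 7/4); (-3, -11/2) → (-6, -11/4)
T3 rotate counter-clockwise with cos θ = -12/13, sin θ = -5/13: (-2, 5/4) → (121/52, -5/13); (2, 7/4) → (-61/52, -31/13); (-6, -11/4) → (233/52, 63/13)
T4 reflect across x = 0: (121/52, -5/13) → (-121/52, -5/13); (-61/52, -31/13) → (61/52, -31/13); (233/52, 63/13) → (-233/52, 63/13)
T5 scale by (2, 3): (-121/52, -5/13) → (-121/26, -15/13); (61/52, -31/13) → (61/26, -93/13); (-233/52, 63/13) → (-233/26, 189/13)

image vertices: (-121/26, -15/13), (61/26, -93/13), (-233/26, 189/13)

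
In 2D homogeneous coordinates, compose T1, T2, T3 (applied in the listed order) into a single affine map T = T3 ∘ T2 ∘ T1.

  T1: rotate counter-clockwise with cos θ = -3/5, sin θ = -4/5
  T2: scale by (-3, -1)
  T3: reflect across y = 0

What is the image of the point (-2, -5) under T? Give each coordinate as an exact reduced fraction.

T(p) = (42/5, 23/5)

T1 rotate counter-clockwise with cos θ = -3/5, sin θ = -4/5: (-2, -5) → (-14/5, 23/5)
T2 scale by (-3, -1): (-14/5, 23/5) → (42/5, -23/5)
T3 reflect across y = 0: (42/5, -23/5) → (42/5, 23/5)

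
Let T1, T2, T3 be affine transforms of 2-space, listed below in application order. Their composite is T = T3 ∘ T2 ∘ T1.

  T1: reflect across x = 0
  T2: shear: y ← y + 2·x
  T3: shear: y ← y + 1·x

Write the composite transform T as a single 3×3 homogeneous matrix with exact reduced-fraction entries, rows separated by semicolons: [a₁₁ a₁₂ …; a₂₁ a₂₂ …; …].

T = [-1 0 0; -3 1 0; 0 0 1]

T1 = [-1 0 0; 0 1 0; 0 0 1]
T2·T1 = [-1 0 0; -2 1 0; 0 0 1]
T3·…·T1 = [-1 0 0; -3 1 0; 0 0 1]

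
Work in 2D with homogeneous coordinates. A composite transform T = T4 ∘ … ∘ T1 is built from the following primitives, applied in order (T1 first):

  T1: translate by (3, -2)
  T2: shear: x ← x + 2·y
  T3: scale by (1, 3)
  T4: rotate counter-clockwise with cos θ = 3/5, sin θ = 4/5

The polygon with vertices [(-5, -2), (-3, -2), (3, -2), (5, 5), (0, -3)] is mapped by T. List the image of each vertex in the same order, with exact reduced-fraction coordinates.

image vertices: (18/5, -76/5), (24/5, -68/5), (42/5, -44/5), (6/5, 83/5), (39/5, -73/5)

T1 translate by (3, -2): (-5, -2) → (-2, -4); (-3, -2) → (0, -4); (3, -2) → (6, -4); (5, 5) → (8, 3); (0, -3) → (3, -5)
T2 shear: x ← x + 2·y: (-2, -4) → (-10, -4); (0, -4) → (-8, -4); (6, -4) → (-2, -4); (8, 3) → (14, 3); (3, -5) → (-7, -5)
T3 scale by (1, 3): (-10, -4) → (-10, -12); (-8, -4) → (-8, -12); (-2, -4) → (-2, -12); (14, 3) → (14, 9); (-7, -5) → (-7, -15)
T4 rotate counter-clockwise with cos θ = 3/5, sin θ = 4/5: (-10, -12) → (18/5, -76/5); (-8, -12) → (24/5, -68/5); (-2, -12) → (42/5, -44/5); (14, 9) → (6/5, 83/5); (-7, -15) → (39/5, -73/5)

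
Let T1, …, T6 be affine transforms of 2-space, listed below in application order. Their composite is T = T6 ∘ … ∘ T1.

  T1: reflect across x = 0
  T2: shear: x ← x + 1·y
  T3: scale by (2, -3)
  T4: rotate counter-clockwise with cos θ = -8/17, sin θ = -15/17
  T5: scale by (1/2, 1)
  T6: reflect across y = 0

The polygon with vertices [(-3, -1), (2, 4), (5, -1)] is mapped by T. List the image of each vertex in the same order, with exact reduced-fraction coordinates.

image vertices: (13/34, 84/17), (-106/17, -36/17), (141/34, -156/17)

T1 reflect across x = 0: (-3, -1) → (3, -1); (2, 4) → (-2, 4); (5, -1) → (-5, -1)
T2 shear: x ← x + 1·y: (3, -1) → (2, -1); (-2, 4) → (2, 4); (-5, -1) → (-6, -1)
T3 scale by (2, -3): (2, -1) → (4, 3); (2, 4) → (4, -12); (-6, -1) → (-12, 3)
T4 rotate counter-clockwise with cos θ = -8/17, sin θ = -15/17: (4, 3) → (13/17, -84/17); (4, -12) → (-212/17, 36/17); (-12, 3) → (141/17, 156/17)
T5 scale by (1/2, 1): (13/17, -84/17) → (13/34, -84/17); (-212/17, 36/17) → (-106/17, 36/17); (141/17, 156/17) → (141/34, 156/17)
T6 reflect across y = 0: (13/34, -84/17) → (13/34, 84/17); (-106/17, 36/17) → (-106/17, -36/17); (141/34, 156/17) → (141/34, -156/17)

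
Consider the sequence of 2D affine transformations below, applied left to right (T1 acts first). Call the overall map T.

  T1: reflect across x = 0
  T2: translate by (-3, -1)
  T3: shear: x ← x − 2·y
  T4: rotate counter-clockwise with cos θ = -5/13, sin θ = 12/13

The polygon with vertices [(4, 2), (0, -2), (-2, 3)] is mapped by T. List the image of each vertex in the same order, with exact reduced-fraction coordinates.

T1 reflect across x = 0: (4, 2) → (-4, 2); (0, -2) → (0, -2); (-2, 3) → (2, 3)
T2 translate by (-3, -1): (-4, 2) → (-7, 1); (0, -2) → (-3, -3); (2, 3) → (-1, 2)
T3 shear: x ← x − 2·y: (-7, 1) → (-9, 1); (-3, -3) → (3, -3); (-1, 2) → (-5, 2)
T4 rotate counter-clockwise with cos θ = -5/13, sin θ = 12/13: (-9, 1) → (33/13, -113/13); (3, -3) → (21/13, 51/13); (-5, 2) → (1/13, -70/13)

image vertices: (33/13, -113/13), (21/13, 51/13), (1/13, -70/13)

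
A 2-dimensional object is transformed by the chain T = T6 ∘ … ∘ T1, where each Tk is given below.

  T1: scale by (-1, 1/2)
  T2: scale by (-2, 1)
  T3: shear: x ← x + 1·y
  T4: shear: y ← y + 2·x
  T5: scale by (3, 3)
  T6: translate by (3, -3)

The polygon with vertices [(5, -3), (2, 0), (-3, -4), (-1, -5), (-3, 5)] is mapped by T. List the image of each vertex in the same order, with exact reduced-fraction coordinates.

image vertices: (57/2, 87/2), (15, 21), (-21, -57), (-21/2, -75/2), (-15/2, -33/2)

T1 scale by (-1, 1/2): (5, -3) → (-5, -3/2); (2, 0) → (-2, 0); (-3, -4) → (3, -2); (-1, -5) → (1, -5/2); (-3, 5) → (3, 5/2)
T2 scale by (-2, 1): (-5, -3/2) → (10, -3/2); (-2, 0) → (4, 0); (3, -2) → (-6, -2); (1, -5/2) → (-2, -5/2); (3, 5/2) → (-6, 5/2)
T3 shear: x ← x + 1·y: (10, -3/2) → (17/2, -3/2); (4, 0) → (4, 0); (-6, -2) → (-8, -2); (-2, -5/2) → (-9/2, -5/2); (-6, 5/2) → (-7/2, 5/2)
T4 shear: y ← y + 2·x: (17/2, -3/2) → (17/2, 31/2); (4, 0) → (4, 8); (-8, -2) → (-8, -18); (-9/2, -5/2) → (-9/2, -23/2); (-7/2, 5/2) → (-7/2, -9/2)
T5 scale by (3, 3): (17/2, 31/2) → (51/2, 93/2); (4, 8) → (12, 24); (-8, -18) → (-24, -54); (-9/2, -23/2) → (-27/2, -69/2); (-7/2, -9/2) → (-21/2, -27/2)
T6 translate by (3, -3): (51/2, 93/2) → (57/2, 87/2); (12, 24) → (15, 21); (-24, -54) → (-21, -57); (-27/2, -69/2) → (-21/2, -75/2); (-21/2, -27/2) → (-15/2, -33/2)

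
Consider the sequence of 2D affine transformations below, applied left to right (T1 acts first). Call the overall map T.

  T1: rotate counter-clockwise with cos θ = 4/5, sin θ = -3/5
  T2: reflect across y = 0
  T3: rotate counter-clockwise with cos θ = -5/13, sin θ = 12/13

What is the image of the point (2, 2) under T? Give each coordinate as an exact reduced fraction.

T(p) = (-46/65, 178/65)

T1 rotate counter-clockwise with cos θ = 4/5, sin θ = -3/5: (2, 2) → (14/5, 2/5)
T2 reflect across y = 0: (14/5, 2/5) → (14/5, -2/5)
T3 rotate counter-clockwise with cos θ = -5/13, sin θ = 12/13: (14/5, -2/5) → (-46/65, 178/65)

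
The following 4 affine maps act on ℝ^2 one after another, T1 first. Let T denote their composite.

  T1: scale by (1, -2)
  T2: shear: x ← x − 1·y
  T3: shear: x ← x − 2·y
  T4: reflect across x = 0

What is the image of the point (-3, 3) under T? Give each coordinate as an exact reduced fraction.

T(p) = (-15, -6)

T1 scale by (1, -2): (-3, 3) → (-3, -6)
T2 shear: x ← x − 1·y: (-3, -6) → (3, -6)
T3 shear: x ← x − 2·y: (3, -6) → (15, -6)
T4 reflect across x = 0: (15, -6) → (-15, -6)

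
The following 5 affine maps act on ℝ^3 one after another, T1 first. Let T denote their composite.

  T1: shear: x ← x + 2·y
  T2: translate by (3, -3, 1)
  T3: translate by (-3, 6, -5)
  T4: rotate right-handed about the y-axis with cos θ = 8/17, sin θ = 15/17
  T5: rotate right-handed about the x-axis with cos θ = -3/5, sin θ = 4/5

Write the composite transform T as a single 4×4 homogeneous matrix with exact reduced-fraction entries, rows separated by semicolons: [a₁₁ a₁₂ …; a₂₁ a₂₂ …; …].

T = [8/17 16/17 15/17 -60/17; 12/17 69/85 -32/85 -5/17; 9/17 158/85 -24/85 60/17; 0 0 0 1]

T1 = [1 2 0 0; 0 1 0 0; 0 0 1 0; 0 0 0 1]
T2·T1 = [1 2 0 3; 0 1 0 -3; 0 0 1 1; 0 0 0 1]
T3·…·T1 = [1 2 0 0; 0 1 0 3; 0 0 1 -4; 0 0 0 1]
T4·…·T1 = [8/17 16/17 15/17 -60/17; 0 1 0 3; -15/17 -30/17 8/17 -32/17; 0 0 0 1]
T5·…·T1 = [8/17 16/17 15/17 -60/17; 12/17 69/85 -32/85 -5/17; 9/17 158/85 -24/85 60/17; 0 0 0 1]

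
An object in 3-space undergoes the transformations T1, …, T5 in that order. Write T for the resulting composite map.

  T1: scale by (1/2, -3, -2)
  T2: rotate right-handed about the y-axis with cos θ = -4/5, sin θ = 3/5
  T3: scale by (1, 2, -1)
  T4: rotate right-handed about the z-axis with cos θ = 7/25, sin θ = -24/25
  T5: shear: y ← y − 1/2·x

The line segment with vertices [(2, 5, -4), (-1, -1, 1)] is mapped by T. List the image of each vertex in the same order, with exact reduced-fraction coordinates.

T1 scale by (1/2, -3, -2): (2, 5, -4) → (1, -15, 8); (-1, -1, 1) → (-1/2, 3, -2)
T2 rotate right-handed about the y-axis with cos θ = -4/5, sin θ = 3/5: (1, -15, 8) → (4, -15, -7); (-1/2, 3, -2) → (-4/5, 3, 19/10)
T3 scale by (1, 2, -1): (4, -15, -7) → (4, -30, 7); (-4/5, 3, 19/10) → (-4/5, 6, -19/10)
T4 rotate right-handed about the z-axis with cos θ = 7/25, sin θ = -24/25: (4, -30, 7) → (-692/25, -306/25, 7); (-4/5, 6, -19/10) → (692/125, 306/125, -19/10)
T5 shear: y ← y − 1/2·x: (-692/25, -306/25, 7) → (-692/25, 8/5, 7); (692/125, 306/125, -19/10) → (692/125, -8/25, -19/10)

image vertices: (-692/25, 8/5, 7), (692/125, -8/25, -19/10)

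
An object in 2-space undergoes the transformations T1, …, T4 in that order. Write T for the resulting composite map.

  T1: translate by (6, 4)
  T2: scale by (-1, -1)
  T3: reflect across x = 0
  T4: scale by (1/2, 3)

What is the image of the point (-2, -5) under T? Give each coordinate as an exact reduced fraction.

T1 translate by (6, 4): (-2, -5) → (4, -1)
T2 scale by (-1, -1): (4, -1) → (-4, 1)
T3 reflect across x = 0: (-4, 1) → (4, 1)
T4 scale by (1/2, 3): (4, 1) → (2, 3)

T(p) = (2, 3)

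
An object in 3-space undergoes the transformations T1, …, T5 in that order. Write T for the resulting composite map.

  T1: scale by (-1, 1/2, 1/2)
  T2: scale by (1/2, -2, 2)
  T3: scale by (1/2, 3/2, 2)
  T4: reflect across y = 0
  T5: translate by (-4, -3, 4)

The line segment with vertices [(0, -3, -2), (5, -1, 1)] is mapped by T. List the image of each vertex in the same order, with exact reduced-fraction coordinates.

image vertices: (-4, -15/2, 0), (-21/4, -9/2, 6)

T1 scale by (-1, 1/2, 1/2): (0, -3, -2) → (0, -3/2, -1); (5, -1, 1) → (-5, -1/2, 1/2)
T2 scale by (1/2, -2, 2): (0, -3/2, -1) → (0, 3, -2); (-5, -1/2, 1/2) → (-5/2, 1, 1)
T3 scale by (1/2, 3/2, 2): (0, 3, -2) → (0, 9/2, -4); (-5/2, 1, 1) → (-5/4, 3/2, 2)
T4 reflect across y = 0: (0, 9/2, -4) → (0, -9/2, -4); (-5/4, 3/2, 2) → (-5/4, -3/2, 2)
T5 translate by (-4, -3, 4): (0, -9/2, -4) → (-4, -15/2, 0); (-5/4, -3/2, 2) → (-21/4, -9/2, 6)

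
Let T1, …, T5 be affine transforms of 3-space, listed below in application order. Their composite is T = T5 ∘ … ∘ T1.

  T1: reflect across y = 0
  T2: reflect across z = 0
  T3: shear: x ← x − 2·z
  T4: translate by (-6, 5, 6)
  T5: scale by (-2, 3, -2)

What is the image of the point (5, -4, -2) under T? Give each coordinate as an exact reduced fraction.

T1 reflect across y = 0: (5, -4, -2) → (5, 4, -2)
T2 reflect across z = 0: (5, 4, -2) → (5, 4, 2)
T3 shear: x ← x − 2·z: (5, 4, 2) → (1, 4, 2)
T4 translate by (-6, 5, 6): (1, 4, 2) → (-5, 9, 8)
T5 scale by (-2, 3, -2): (-5, 9, 8) → (10, 27, -16)

T(p) = (10, 27, -16)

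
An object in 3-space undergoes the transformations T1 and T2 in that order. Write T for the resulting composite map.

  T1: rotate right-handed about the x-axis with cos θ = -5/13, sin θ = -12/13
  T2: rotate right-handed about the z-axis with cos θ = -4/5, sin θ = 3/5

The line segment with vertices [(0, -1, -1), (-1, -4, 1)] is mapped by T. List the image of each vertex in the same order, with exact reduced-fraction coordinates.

T1 rotate right-handed about the x-axis with cos θ = -5/13, sin θ = -12/13: (0, -1, -1) → (0, -7/13, 17/13); (-1, -4, 1) → (-1, 32/13, 43/13)
T2 rotate right-handed about the z-axis with cos θ = -4/5, sin θ = 3/5: (0, -7/13, 17/13) → (21/65, 28/65, 17/13); (-1, 32/13, 43/13) → (-44/65, -167/65, 43/13)

image vertices: (21/65, 28/65, 17/13), (-44/65, -167/65, 43/13)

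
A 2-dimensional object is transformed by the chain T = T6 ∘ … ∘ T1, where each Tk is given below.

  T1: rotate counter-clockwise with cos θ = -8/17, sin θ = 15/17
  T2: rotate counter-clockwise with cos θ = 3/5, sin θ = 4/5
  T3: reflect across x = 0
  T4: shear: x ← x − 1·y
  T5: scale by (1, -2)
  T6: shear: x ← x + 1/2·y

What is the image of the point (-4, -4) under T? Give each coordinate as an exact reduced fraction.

T1 rotate counter-clockwise with cos θ = -8/17, sin θ = 15/17: (-4, -4) → (92/17, -28/17)
T2 rotate counter-clockwise with cos θ = 3/5, sin θ = 4/5: (92/17, -28/17) → (388/85, 284/85)
T3 reflect across x = 0: (388/85, 284/85) → (-388/85, 284/85)
T4 shear: x ← x − 1·y: (-388/85, 284/85) → (-672/85, 284/85)
T5 scale by (1, -2): (-672/85, 284/85) → (-672/85, -568/85)
T6 shear: x ← x + 1/2·y: (-672/85, -568/85) → (-956/85, -568/85)

T(p) = (-956/85, -568/85)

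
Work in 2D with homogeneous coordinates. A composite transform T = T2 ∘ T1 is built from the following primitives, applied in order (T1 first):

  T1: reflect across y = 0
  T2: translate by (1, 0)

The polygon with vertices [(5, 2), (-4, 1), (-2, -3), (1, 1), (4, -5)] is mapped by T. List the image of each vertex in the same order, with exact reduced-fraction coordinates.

image vertices: (6, -2), (-3, -1), (-1, 3), (2, -1), (5, 5)

T1 reflect across y = 0: (5, 2) → (5, -2); (-4, 1) → (-4, -1); (-2, -3) → (-2, 3); (1, 1) → (1, -1); (4, -5) → (4, 5)
T2 translate by (1, 0): (5, -2) → (6, -2); (-4, -1) → (-3, -1); (-2, 3) → (-1, 3); (1, -1) → (2, -1); (4, 5) → (5, 5)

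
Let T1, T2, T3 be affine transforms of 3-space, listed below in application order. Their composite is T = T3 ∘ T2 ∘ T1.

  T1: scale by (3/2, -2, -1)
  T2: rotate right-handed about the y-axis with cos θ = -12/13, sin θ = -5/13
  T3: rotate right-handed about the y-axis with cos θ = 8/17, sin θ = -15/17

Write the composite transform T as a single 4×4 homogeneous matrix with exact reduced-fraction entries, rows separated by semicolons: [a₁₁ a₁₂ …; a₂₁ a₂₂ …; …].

T1 = [3/2 0 0 0; 0 -2 0 0; 0 0 -1 0; 0 0 0 1]
T2·T1 = [-18/13 0 5/13 0; 0 -2 0 0; 15/26 0 12/13 0; 0 0 0 1]
T3·…·T1 = [-513/442 0 -140/221 0; 0 -2 0 0; -210/221 0 171/221 0; 0 0 0 1]

T = [-513/442 0 -140/221 0; 0 -2 0 0; -210/221 0 171/221 0; 0 0 0 1]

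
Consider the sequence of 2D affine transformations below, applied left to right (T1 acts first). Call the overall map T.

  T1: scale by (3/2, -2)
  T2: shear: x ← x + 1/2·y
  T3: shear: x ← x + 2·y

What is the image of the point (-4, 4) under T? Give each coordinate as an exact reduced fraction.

T1 scale by (3/2, -2): (-4, 4) → (-6, -8)
T2 shear: x ← x + 1/2·y: (-6, -8) → (-10, -8)
T3 shear: x ← x + 2·y: (-10, -8) → (-26, -8)

T(p) = (-26, -8)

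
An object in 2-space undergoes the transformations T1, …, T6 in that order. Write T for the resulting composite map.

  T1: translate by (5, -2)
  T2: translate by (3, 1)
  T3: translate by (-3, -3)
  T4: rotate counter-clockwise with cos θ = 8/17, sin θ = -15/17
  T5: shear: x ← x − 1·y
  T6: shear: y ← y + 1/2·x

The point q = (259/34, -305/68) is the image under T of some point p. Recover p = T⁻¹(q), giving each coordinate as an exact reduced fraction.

T1 = [1 0 5; 0 1 -2; 0 0 1]
T2·T1 = [1 0 8; 0 1 -1; 0 0 1]
T3·…·T1 = [1 0 5; 0 1 -4; 0 0 1]
T4·…·T1 = [8/17 15/17 -20/17; -15/17 8/17 -107/17; 0 0 1]
T5·…·T1 = [23/17 7/17 87/17; -15/17 8/17 -107/17; 0 0 1]
T6·…·T1 = [23/17 7/17 87/17; -7/34 23/34 -127/34; 0 0 1]
det M = 1; M⁻¹ = [23/34 -7/17 -5; 7/34 23/17 4; 0 0 1]
M⁻¹ · (259/34, -305/68)ᵀ = (2, -1/2)ᵀ

p = (2, -1/2)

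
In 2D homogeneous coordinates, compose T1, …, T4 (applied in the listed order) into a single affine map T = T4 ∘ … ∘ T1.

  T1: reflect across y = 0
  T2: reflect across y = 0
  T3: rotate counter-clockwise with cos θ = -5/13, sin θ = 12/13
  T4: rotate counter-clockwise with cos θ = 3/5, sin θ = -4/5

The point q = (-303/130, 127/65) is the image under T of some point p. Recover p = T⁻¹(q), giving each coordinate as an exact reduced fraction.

T1 = [1 0 0; 0 -1 0; 0 0 1]
T2·T1 = [1 0 0; 0 1 0; 0 0 1]
T3·…·T1 = [-5/13 -12/13 0; 12/13 -5/13 0; 0 0 1]
T4·…·T1 = [33/65 -56/65 0; 56/65 33/65 0; 0 0 1]
det M = 1; M⁻¹ = [33/65 56/65 0; -56/65 33/65 0; 0 0 1]
M⁻¹ · (-303/130, 127/65)ᵀ = (1/2, 3)ᵀ

p = (1/2, 3)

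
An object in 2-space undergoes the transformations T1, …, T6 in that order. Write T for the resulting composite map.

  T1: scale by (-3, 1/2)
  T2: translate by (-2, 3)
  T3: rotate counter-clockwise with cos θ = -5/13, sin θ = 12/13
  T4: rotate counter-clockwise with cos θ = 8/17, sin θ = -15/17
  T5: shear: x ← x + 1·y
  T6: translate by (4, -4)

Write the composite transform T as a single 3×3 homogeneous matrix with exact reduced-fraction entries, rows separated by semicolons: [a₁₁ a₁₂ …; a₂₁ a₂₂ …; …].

T1 = [-3 0 0; 0 1/2 0; 0 0 1]
T2·T1 = [-3 0 -2; 0 1/2 3; 0 0 1]
T3·…·T1 = [15/13 -6/13 -2; -36/13 -5/26 -3; 0 0 1]
T4·…·T1 = [-420/221 -171/442 -61/17; -513/221 70/221 6/17; 0 0 1]
T5·…·T1 = [-933/221 -31/442 -55/17; -513/221 70/221 6/17; 0 0 1]
T6·…·T1 = [-933/221 -31/442 13/17; -513/221 70/221 -62/17; 0 0 1]

T = [-933/221 -31/442 13/17; -513/221 70/221 -62/17; 0 0 1]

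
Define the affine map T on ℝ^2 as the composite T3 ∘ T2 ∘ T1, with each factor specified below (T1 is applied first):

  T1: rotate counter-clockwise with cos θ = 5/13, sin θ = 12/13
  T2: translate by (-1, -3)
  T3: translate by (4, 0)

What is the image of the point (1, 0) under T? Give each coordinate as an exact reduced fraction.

T(p) = (44/13, -27/13)

T1 rotate counter-clockwise with cos θ = 5/13, sin θ = 12/13: (1, 0) → (5/13, 12/13)
T2 translate by (-1, -3): (5/13, 12/13) → (-8/13, -27/13)
T3 translate by (4, 0): (-8/13, -27/13) → (44/13, -27/13)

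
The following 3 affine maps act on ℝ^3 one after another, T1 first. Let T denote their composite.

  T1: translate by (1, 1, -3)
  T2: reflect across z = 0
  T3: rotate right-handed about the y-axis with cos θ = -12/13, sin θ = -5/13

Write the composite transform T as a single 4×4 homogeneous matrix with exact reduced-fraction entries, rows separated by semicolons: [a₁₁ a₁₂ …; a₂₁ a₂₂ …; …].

T1 = [1 0 0 1; 0 1 0 1; 0 0 1 -3; 0 0 0 1]
T2·T1 = [1 0 0 1; 0 1 0 1; 0 0 -1 3; 0 0 0 1]
T3·…·T1 = [-12/13 0 5/13 -27/13; 0 1 0 1; 5/13 0 12/13 -31/13; 0 0 0 1]

T = [-12/13 0 5/13 -27/13; 0 1 0 1; 5/13 0 12/13 -31/13; 0 0 0 1]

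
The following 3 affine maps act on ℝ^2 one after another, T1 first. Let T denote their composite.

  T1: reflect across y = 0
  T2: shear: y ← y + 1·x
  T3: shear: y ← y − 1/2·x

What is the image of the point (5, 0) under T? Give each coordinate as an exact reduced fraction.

T(p) = (5, 5/2)

T1 reflect across y = 0: (5, 0) → (5, 0)
T2 shear: y ← y + 1·x: (5, 0) → (5, 5)
T3 shear: y ← y − 1/2·x: (5, 5) → (5, 5/2)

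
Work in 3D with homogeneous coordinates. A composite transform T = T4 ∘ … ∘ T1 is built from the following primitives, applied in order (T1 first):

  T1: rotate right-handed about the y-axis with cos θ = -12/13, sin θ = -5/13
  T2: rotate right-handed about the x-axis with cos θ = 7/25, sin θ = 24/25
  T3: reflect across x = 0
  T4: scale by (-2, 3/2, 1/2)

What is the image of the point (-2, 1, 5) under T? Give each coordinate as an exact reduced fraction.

T1 rotate right-handed about the y-axis with cos θ = -12/13, sin θ = -5/13: (-2, 1, 5) → (-1/13, 1, -70/13)
T2 rotate right-handed about the x-axis with cos θ = 7/25, sin θ = 24/25: (-1/13, 1, -70/13) → (-1/13, 1771/325, -178/325)
T3 reflect across x = 0: (-1/13, 1771/325, -178/325) → (1/13, 1771/325, -178/325)
T4 scale by (-2, 3/2, 1/2): (1/13, 1771/325, -178/325) → (-2/13, 5313/650, -89/325)

T(p) = (-2/13, 5313/650, -89/325)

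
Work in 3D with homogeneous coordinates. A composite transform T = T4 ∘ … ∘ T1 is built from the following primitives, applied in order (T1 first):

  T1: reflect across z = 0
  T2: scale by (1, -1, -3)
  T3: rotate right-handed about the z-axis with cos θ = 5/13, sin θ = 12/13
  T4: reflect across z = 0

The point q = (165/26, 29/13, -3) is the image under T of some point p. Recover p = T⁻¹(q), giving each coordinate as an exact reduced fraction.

T1 = [1 0 0 0; 0 1 0 0; 0 0 -1 0; 0 0 0 1]
T2·T1 = [1 0 0 0; 0 -1 0 0; 0 0 3 0; 0 0 0 1]
T3·…·T1 = [5/13 12/13 0 0; 12/13 -5/13 0 0; 0 0 3 0; 0 0 0 1]
T4·…·T1 = [5/13 12/13 0 0; 12/13 -5/13 0 0; 0 0 -3 0; 0 0 0 1]
det M = 3; M⁻¹ = [5/13 12/13 0 0; 12/13 -5/13 0 0; 0 0 -1/3 0; 0 0 0 1]
M⁻¹ · (165/26, 29/13, -3)ᵀ = (9/2, 5, 1)ᵀ

p = (9/2, 5, 1)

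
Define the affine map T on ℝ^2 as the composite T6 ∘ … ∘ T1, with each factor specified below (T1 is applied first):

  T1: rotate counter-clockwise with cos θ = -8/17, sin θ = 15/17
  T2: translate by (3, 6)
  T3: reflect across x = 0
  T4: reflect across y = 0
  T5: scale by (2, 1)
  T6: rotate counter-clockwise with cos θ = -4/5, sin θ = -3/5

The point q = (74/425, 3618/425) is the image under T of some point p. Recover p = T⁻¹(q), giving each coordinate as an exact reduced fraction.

T1 = [-8/17 -15/17 0; 15/17 -8/17 0; 0 0 1]
T2·T1 = [-8/17 -15/17 3; 15/17 -8/17 6; 0 0 1]
T3·…·T1 = [8/17 15/17 -3; 15/17 -8/17 6; 0 0 1]
T4·…·T1 = [8/17 15/17 -3; -15/17 8/17 -6; 0 0 1]
T5·…·T1 = [16/17 30/17 -6; -15/17 8/17 -6; 0 0 1]
T6·…·T1 = [-109/85 -96/85 6/5; 12/85 -122/85 42/5; 0 0 1]
det M = 2; M⁻¹ = [-61/85 48/85 -66/17; -6/85 -109/170 93/17; 0 0 1]
M⁻¹ · (74/425, 3618/425)ᵀ = (4/5, 0)ᵀ

p = (4/5, 0)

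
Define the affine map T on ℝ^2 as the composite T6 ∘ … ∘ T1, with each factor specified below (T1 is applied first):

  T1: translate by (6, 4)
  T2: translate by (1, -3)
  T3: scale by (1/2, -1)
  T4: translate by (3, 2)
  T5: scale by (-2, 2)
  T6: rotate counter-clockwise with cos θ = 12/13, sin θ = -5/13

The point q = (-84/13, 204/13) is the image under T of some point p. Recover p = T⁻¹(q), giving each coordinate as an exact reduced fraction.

p = (-1, -5)

T1 = [1 0 6; 0 1 4; 0 0 1]
T2·T1 = [1 0 7; 0 1 1; 0 0 1]
T3·…·T1 = [1/2 0 7/2; 0 -1 -1; 0 0 1]
T4·…·T1 = [1/2 0 13/2; 0 -1 1; 0 0 1]
T5·…·T1 = [-1 0 -13; 0 -2 2; 0 0 1]
T6·…·T1 = [-12/13 -10/13 -146/13; 5/13 -24/13 89/13; 0 0 1]
det M = 2; M⁻¹ = [-12/13 5/13 -13; -5/26 -6/13 1; 0 0 1]
M⁻¹ · (-84/13, 204/13)ᵀ = (-1, -5)ᵀ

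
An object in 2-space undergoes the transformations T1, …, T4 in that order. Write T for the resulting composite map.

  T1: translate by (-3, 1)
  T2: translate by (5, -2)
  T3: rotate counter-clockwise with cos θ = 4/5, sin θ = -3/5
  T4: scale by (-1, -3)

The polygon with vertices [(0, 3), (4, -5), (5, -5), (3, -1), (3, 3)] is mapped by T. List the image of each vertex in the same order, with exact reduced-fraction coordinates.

image vertices: (-14/5, -6/5), (-6/5, 126/5), (-2, 27), (-14/5, 69/5), (-26/5, 21/5)

T1 translate by (-3, 1): (0, 3) → (-3, 4); (4, -5) → (1, -4); (5, -5) → (2, -4); (3, -1) → (0, 0); (3, 3) → (0, 4)
T2 translate by (5, -2): (-3, 4) → (2, 2); (1, -4) → (6, -6); (2, -4) → (7, -6); (0, 0) → (5, -2); (0, 4) → (5, 2)
T3 rotate counter-clockwise with cos θ = 4/5, sin θ = -3/5: (2, 2) → (14/5, 2/5); (6, -6) → (6/5, -42/5); (7, -6) → (2, -9); (5, -2) → (14/5, -23/5); (5, 2) → (26/5, -7/5)
T4 scale by (-1, -3): (14/5, 2/5) → (-14/5, -6/5); (6/5, -42/5) → (-6/5, 126/5); (2, -9) → (-2, 27); (14/5, -23/5) → (-14/5, 69/5); (26/5, -7/5) → (-26/5, 21/5)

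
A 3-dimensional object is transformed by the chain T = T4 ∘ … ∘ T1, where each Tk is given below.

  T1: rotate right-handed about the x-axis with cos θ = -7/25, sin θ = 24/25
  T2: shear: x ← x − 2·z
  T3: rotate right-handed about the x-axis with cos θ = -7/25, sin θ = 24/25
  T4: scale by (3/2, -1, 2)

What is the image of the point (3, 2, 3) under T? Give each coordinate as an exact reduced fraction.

T1 rotate right-handed about the x-axis with cos θ = -7/25, sin θ = 24/25: (3, 2, 3) → (3, -86/25, 27/25)
T2 shear: x ← x − 2·z: (3, -86/25, 27/25) → (21/25, -86/25, 27/25)
T3 rotate right-handed about the x-axis with cos θ = -7/25, sin θ = 24/25: (21/25, -86/25, 27/25) → (21/25, -46/625, -2253/625)
T4 scale by (3/2, -1, 2): (21/25, -46/625, -2253/625) → (63/50, 46/625, -4506/625)

T(p) = (63/50, 46/625, -4506/625)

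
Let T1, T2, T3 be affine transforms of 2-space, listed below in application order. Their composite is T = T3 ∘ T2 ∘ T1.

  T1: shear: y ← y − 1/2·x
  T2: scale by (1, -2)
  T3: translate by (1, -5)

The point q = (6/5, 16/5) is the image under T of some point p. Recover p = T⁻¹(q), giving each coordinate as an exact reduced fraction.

T1 = [1 0 0; -1/2 1 0; 0 0 1]
T2·T1 = [1 0 0; 1 -2 0; 0 0 1]
T3·…·T1 = [1 0 1; 1 -2 -5; 0 0 1]
det M = -2; M⁻¹ = [1 0 -1; 1/2 -1/2 -3; 0 0 1]
M⁻¹ · (6/5, 16/5)ᵀ = (1/5, -4)ᵀ

p = (1/5, -4)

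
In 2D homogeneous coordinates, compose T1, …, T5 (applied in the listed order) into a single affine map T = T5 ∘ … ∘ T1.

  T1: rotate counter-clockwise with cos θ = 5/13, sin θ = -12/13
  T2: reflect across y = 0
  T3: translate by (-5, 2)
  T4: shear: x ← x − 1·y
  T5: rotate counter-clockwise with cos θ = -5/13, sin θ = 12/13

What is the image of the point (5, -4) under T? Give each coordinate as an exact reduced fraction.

T1 rotate counter-clockwise with cos θ = 5/13, sin θ = -12/13: (5, -4) → (-23/13, -80/13)
T2 reflect across y = 0: (-23/13, -80/13) → (-23/13, 80/13)
T3 translate by (-5, 2): (-23/13, 80/13) → (-88/13, 106/13)
T4 shear: x ← x − 1·y: (-88/13, 106/13) → (-194/13, 106/13)
T5 rotate counter-clockwise with cos θ = -5/13, sin θ = 12/13: (-194/13, 106/13) → (-302/169, -2858/169)

T(p) = (-302/169, -2858/169)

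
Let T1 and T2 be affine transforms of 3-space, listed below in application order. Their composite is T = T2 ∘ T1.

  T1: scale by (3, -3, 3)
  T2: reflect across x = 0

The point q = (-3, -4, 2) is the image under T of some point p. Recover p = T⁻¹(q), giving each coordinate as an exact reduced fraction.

p = (1, 4/3, 2/3)

T1 = [3 0 0 0; 0 -3 0 0; 0 0 3 0; 0 0 0 1]
T2·T1 = [-3 0 0 0; 0 -3 0 0; 0 0 3 0; 0 0 0 1]
det M = 27; M⁻¹ = [-1/3 0 0 0; 0 -1/3 0 0; 0 0 1/3 0; 0 0 0 1]
M⁻¹ · (-3, -4, 2)ᵀ = (1, 4/3, 2/3)ᵀ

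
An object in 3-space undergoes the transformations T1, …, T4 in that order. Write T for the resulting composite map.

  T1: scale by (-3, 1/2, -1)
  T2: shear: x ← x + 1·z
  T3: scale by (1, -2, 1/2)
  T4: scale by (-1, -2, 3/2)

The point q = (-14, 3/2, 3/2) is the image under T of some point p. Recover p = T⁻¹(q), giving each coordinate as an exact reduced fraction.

T1 = [-3 0 0 0; 0 1/2 0 0; 0 0 -1 0; 0 0 0 1]
T2·T1 = [-3 0 -1 0; 0 1/2 0 0; 0 0 -1 0; 0 0 0 1]
T3·…·T1 = [-3 0 -1 0; 0 -1 0 0; 0 0 -1/2 0; 0 0 0 1]
T4·…·T1 = [3 0 1 0; 0 2 0 0; 0 0 -3/4 0; 0 0 0 1]
det M = -9/2; M⁻¹ = [1/3 0 4/9 0; 0 1/2 0 0; 0 0 -4/3 0; 0 0 0 1]
M⁻¹ · (-14, 3/2, 3/2)ᵀ = (-4, 3/4, -2)ᵀ

p = (-4, 3/4, -2)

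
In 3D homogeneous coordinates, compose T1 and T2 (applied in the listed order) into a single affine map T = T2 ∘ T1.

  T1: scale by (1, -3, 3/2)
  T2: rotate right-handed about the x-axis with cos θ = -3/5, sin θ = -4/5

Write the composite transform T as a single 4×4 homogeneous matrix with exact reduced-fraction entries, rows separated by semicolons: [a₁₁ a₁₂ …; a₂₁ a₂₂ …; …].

T = [1 0 0 0; 0 9/5 6/5 0; 0 12/5 -9/10 0; 0 0 0 1]

T1 = [1 0 0 0; 0 -3 0 0; 0 0 3/2 0; 0 0 0 1]
T2·T1 = [1 0 0 0; 0 9/5 6/5 0; 0 12/5 -9/10 0; 0 0 0 1]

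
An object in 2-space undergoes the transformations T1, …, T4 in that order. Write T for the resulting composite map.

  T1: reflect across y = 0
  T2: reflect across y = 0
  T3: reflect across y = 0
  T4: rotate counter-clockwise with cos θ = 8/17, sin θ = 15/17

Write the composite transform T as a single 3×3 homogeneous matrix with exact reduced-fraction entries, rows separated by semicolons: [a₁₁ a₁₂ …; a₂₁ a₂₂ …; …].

T1 = [1 0 0; 0 -1 0; 0 0 1]
T2·T1 = [1 0 0; 0 1 0; 0 0 1]
T3·…·T1 = [1 0 0; 0 -1 0; 0 0 1]
T4·…·T1 = [8/17 15/17 0; 15/17 -8/17 0; 0 0 1]

T = [8/17 15/17 0; 15/17 -8/17 0; 0 0 1]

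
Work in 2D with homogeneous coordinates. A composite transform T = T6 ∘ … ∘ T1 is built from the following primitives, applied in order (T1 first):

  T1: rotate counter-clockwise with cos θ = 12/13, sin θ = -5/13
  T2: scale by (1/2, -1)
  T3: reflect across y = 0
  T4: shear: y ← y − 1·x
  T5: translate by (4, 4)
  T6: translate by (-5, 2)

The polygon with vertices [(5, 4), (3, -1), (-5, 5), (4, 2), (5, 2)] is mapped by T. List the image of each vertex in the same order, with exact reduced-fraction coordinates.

image vertices: (27/13, 61/13), (5/26, 71/26), (-61/26, 361/26), (16/13, 53/13), (22/13, 42/13)

T1 rotate counter-clockwise with cos θ = 12/13, sin θ = -5/13: (5, 4) → (80/13, 23/13); (3, -1) → (31/13, -27/13); (-5, 5) → (-35/13, 85/13); (4, 2) → (58/13, 4/13); (5, 2) → (70/13, -1/13)
T2 scale by (1/2, -1): (80/13, 23/13) → (40/13, -23/13); (31/13, -27/13) → (31/26, 27/13); (-35/13, 85/13) → (-35/26, -85/13); (58/13, 4/13) → (29/13, -4/13); (70/13, -1/13) → (35/13, 1/13)
T3 reflect across y = 0: (40/13, -23/13) → (40/13, 23/13); (31/26, 27/13) → (31/26, -27/13); (-35/26, -85/13) → (-35/26, 85/13); (29/13, -4/13) → (29/13, 4/13); (35/13, 1/13) → (35/13, -1/13)
T4 shear: y ← y − 1·x: (40/13, 23/13) → (40/13, -17/13); (31/26, -27/13) → (31/26, -85/26); (-35/26, 85/13) → (-35/26, 205/26); (29/13, 4/13) → (29/13, -25/13); (35/13, -1/13) → (35/13, -36/13)
T5 translate by (4, 4): (40/13, -17/13) → (92/13, 35/13); (31/26, -85/26) → (135/26, 19/26); (-35/26, 205/26) → (69/26, 309/26); (29/13, -25/13) → (81/13, 27/13); (35/13, -36/13) → (87/13, 16/13)
T6 translate by (-5, 2): (92/13, 35/13) → (27/13, 61/13); (135/26, 19/26) → (5/26, 71/26); (69/26, 309/26) → (-61/26, 361/26); (81/13, 27/13) → (16/13, 53/13); (87/13, 16/13) → (22/13, 42/13)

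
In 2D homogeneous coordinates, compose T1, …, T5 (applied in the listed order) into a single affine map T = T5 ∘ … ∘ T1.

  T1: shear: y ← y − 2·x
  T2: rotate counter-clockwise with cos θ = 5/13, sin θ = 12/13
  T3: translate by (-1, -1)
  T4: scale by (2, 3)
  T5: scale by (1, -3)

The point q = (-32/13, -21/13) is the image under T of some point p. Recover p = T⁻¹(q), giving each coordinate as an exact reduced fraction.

p = (1, 8/3)

T1 = [1 0 0; -2 1 0; 0 0 1]
T2·T1 = [29/13 -12/13 0; 2/13 5/13 0; 0 0 1]
T3·…·T1 = [29/13 -12/13 -1; 2/13 5/13 -1; 0 0 1]
T4·…·T1 = [58/13 -24/13 -2; 6/13 15/13 -3; 0 0 1]
T5·…·T1 = [58/13 -24/13 -2; -18/13 -45/13 9; 0 0 1]
det M = -18; M⁻¹ = [5/26 -4/39 17/13; -1/13 -29/117 27/13; 0 0 1]
M⁻¹ · (-32/13, -21/13)ᵀ = (1, 8/3)ᵀ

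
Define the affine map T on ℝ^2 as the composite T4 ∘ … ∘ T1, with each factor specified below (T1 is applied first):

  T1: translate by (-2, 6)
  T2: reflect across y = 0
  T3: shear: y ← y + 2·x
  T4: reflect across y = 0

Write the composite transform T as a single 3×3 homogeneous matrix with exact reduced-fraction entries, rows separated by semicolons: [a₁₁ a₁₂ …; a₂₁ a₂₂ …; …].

T = [1 0 -2; -2 1 10; 0 0 1]

T1 = [1 0 -2; 0 1 6; 0 0 1]
T2·T1 = [1 0 -2; 0 -1 -6; 0 0 1]
T3·…·T1 = [1 0 -2; 2 -1 -10; 0 0 1]
T4·…·T1 = [1 0 -2; -2 1 10; 0 0 1]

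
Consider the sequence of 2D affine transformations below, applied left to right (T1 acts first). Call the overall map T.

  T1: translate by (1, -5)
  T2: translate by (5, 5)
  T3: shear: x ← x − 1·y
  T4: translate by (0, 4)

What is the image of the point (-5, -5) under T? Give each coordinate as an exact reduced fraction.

T(p) = (6, -1)

T1 translate by (1, -5): (-5, -5) → (-4, -10)
T2 translate by (5, 5): (-4, -10) → (1, -5)
T3 shear: x ← x − 1·y: (1, -5) → (6, -5)
T4 translate by (0, 4): (6, -5) → (6, -1)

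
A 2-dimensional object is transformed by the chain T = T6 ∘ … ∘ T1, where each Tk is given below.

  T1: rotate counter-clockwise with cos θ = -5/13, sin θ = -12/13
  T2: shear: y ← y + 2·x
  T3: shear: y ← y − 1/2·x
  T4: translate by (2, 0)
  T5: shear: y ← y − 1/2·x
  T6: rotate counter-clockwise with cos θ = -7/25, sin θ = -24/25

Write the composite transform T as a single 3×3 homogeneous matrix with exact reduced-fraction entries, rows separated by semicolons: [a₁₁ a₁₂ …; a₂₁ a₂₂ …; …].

T1 = [-5/13 12/13 0; -12/13 -5/13 0; 0 0 1]
T2·T1 = [-5/13 12/13 0; -22/13 19/13 0; 0 0 1]
T3·…·T1 = [-5/13 12/13 0; -3/2 1 0; 0 0 1]
T4·…·T1 = [-5/13 12/13 2; -3/2 1 0; 0 0 1]
T5·…·T1 = [-5/13 12/13 2; -17/13 7/13 -1; 0 0 1]
T6·…·T1 = [-373/325 84/325 -38/25; 239/325 -337/325 -41/25; 0 0 1]

T = [-373/325 84/325 -38/25; 239/325 -337/325 -41/25; 0 0 1]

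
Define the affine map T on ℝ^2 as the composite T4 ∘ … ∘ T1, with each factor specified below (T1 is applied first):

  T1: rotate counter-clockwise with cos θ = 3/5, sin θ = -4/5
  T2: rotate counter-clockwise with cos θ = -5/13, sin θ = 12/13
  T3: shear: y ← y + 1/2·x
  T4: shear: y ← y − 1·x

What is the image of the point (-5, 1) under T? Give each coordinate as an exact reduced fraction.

T1 rotate counter-clockwise with cos θ = 3/5, sin θ = -4/5: (-5, 1) → (-11/5, 23/5)
T2 rotate counter-clockwise with cos θ = -5/13, sin θ = 12/13: (-11/5, 23/5) → (-17/5, -19/5)
T3 shear: y ← y + 1/2·x: (-17/5, -19/5) → (-17/5, -11/2)
T4 shear: y ← y − 1·x: (-17/5, -11/2) → (-17/5, -21/10)

T(p) = (-17/5, -21/10)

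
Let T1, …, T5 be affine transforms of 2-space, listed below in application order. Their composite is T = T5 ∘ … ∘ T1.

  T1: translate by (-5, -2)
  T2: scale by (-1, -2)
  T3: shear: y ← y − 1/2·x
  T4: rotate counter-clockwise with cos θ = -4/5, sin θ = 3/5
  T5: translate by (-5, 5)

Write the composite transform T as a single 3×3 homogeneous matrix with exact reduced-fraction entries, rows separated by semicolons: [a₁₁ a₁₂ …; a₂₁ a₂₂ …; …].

T1 = [1 0 -5; 0 1 -2; 0 0 1]
T2·T1 = [-1 0 5; 0 -2 4; 0 0 1]
T3·…·T1 = [-1 0 5; 1/2 -2 3/2; 0 0 1]
T4·…·T1 = [1/2 6/5 -49/10; -1 8/5 9/5; 0 0 1]
T5·…·T1 = [1/2 6/5 -99/10; -1 8/5 34/5; 0 0 1]

T = [1/2 6/5 -99/10; -1 8/5 34/5; 0 0 1]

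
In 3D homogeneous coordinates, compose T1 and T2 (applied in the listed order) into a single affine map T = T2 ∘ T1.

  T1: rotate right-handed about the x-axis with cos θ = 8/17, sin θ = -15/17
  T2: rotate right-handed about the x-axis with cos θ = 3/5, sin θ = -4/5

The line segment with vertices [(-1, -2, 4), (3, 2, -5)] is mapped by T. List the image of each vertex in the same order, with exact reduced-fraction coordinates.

image vertices: (-1, 76/17, 2/17), (3, -457/85, 26/85)

T1 rotate right-handed about the x-axis with cos θ = 8/17, sin θ = -15/17: (-1, -2, 4) → (-1, 44/17, 62/17); (3, 2, -5) → (3, -59/17, -70/17)
T2 rotate right-handed about the x-axis with cos θ = 3/5, sin θ = -4/5: (-1, 44/17, 62/17) → (-1, 76/17, 2/17); (3, -59/17, -70/17) → (3, -457/85, 26/85)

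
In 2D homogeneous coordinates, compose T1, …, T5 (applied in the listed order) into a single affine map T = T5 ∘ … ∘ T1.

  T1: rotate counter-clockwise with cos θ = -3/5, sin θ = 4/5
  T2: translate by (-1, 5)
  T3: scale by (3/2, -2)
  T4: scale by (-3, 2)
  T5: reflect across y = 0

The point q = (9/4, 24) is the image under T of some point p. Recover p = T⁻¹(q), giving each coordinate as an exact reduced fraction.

T1 = [-3/5 -4/5 0; 4/5 -3/5 0; 0 0 1]
T2·T1 = [-3/5 -4/5 -1; 4/5 -3/5 5; 0 0 1]
T3·…·T1 = [-9/10 -6/5 -3/2; -8/5 6/5 -10; 0 0 1]
T4·…·T1 = [27/10 18/5 9/2; -16/5 12/5 -20; 0 0 1]
T5·…·T1 = [27/10 18/5 9/2; 16/5 -12/5 20; 0 0 1]
det M = -18; M⁻¹ = [2/15 1/5 -23/5; 8/45 -3/20 11/5; 0 0 1]
M⁻¹ · (9/4, 24)ᵀ = (1/2, -1)ᵀ

p = (1/2, -1)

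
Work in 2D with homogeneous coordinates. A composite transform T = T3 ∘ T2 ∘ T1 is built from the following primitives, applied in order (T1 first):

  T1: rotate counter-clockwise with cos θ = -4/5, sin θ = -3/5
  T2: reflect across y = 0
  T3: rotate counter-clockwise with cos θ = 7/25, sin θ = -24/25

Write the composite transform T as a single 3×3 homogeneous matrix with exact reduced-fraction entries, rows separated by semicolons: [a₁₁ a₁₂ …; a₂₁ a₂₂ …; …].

T = [44/125 117/125 0; 117/125 -44/125 0; 0 0 1]

T1 = [-4/5 3/5 0; -3/5 -4/5 0; 0 0 1]
T2·T1 = [-4/5 3/5 0; 3/5 4/5 0; 0 0 1]
T3·…·T1 = [44/125 117/125 0; 117/125 -44/125 0; 0 0 1]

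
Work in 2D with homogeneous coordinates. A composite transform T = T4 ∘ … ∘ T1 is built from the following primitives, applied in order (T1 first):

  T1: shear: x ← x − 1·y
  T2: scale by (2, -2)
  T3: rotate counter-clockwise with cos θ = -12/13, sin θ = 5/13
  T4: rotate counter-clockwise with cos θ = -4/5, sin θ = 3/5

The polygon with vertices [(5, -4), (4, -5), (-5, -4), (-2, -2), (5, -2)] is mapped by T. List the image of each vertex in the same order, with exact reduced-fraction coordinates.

image vertices: (1042/65, -744/65), (1154/65, -678/65), (382/65, 376/65), (224/65, 132/65), (686/65, -652/65)

T1 shear: x ← x − 1·y: (5, -4) → (9, -4); (4, -5) → (9, -5); (-5, -4) → (-1, -4); (-2, -2) → (0, -2); (5, -2) → (7, -2)
T2 scale by (2, -2): (9, -4) → (18, 8); (9, -5) → (18, 10); (-1, -4) → (-2, 8); (0, -2) → (0, 4); (7, -2) → (14, 4)
T3 rotate counter-clockwise with cos θ = -12/13, sin θ = 5/13: (18, 8) → (-256/13, -6/13); (18, 10) → (-266/13, -30/13); (-2, 8) → (-16/13, -106/13); (0, 4) → (-20/13, -48/13); (14, 4) → (-188/13, 22/13)
T4 rotate counter-clockwise with cos θ = -4/5, sin θ = 3/5: (-256/13, -6/13) → (1042/65, -744/65); (-266/13, -30/13) → (1154/65, -678/65); (-16/13, -106/13) → (382/65, 376/65); (-20/13, -48/13) → (224/65, 132/65); (-188/13, 22/13) → (686/65, -652/65)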